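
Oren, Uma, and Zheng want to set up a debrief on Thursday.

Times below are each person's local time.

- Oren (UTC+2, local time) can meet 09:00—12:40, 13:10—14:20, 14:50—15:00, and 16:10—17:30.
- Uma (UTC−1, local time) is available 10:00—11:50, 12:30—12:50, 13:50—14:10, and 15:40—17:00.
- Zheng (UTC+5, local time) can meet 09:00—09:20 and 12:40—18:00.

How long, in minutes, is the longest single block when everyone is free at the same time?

Oren → UTC: 07:00–10:40, 11:10–12:20, 12:50–13:00, 14:10–15:30.
Uma → UTC: 11:00–12:50, 13:30–13:50, 14:50–15:10, 16:40–18:00.
Zheng → UTC: 04:00–04:20, 07:40–13:00.
Oren ∩ Uma: 11:10–12:20, 14:50–15:10.
Oren ∩ Uma ∩ Zheng: 11:10–12:20.
Single common window of 70 minutes.

70 minutes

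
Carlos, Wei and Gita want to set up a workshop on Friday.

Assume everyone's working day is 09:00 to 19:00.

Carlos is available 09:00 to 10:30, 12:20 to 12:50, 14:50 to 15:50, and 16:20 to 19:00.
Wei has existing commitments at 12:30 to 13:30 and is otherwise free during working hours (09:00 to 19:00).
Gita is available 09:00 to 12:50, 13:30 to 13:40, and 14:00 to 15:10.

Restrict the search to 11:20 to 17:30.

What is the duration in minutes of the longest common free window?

Wei free within 09:00–19:00: 09:00–12:30, 13:30–19:00.
Carlos ∩ Wei: 09:00–10:30, 12:20–12:30, 14:50–15:50, 16:20–19:00.
Carlos ∩ Wei ∩ Gita: 09:00–10:30, 12:20–12:30, 14:50–15:10.
Restricted to 11:20–17:30: 12:20–12:30, 14:50–15:10.
Common window lengths: 10, 20 min; longest is 20.

20 minutes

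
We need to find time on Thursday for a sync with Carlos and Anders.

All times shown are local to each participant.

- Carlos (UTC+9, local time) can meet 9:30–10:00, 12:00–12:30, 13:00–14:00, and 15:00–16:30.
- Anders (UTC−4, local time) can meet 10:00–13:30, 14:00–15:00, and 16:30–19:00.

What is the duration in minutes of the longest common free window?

0 minutes

Carlos → UTC: 00:30–01:00, 03:00–03:30, 04:00–05:00, 06:00–07:30.
Anders → UTC: 14:00–17:30, 18:00–19:00, 20:30–23:00.
Carlos ∩ Anders: (none).
No common window.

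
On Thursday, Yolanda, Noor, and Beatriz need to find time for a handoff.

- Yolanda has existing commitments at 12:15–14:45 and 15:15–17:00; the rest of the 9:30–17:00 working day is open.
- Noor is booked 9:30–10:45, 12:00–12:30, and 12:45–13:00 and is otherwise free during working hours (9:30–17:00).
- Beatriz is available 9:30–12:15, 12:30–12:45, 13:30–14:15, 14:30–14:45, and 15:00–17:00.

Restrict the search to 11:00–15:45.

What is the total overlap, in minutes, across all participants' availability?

75 minutes

Yolanda free within 09:30–17:00: 09:30–12:15, 14:45–15:15.
Noor free within 09:30–17:00: 10:45–12:00, 12:30–12:45, 13:00–17:00.
Yolanda ∩ Noor: 10:45–12:00, 14:45–15:15.
Yolanda ∩ Noor ∩ Beatriz: 10:45–12:00, 15:00–15:15.
Restricted to 11:00–15:45: 11:00–12:00, 15:00–15:15.
Total common minutes: 60 + 15 = 75.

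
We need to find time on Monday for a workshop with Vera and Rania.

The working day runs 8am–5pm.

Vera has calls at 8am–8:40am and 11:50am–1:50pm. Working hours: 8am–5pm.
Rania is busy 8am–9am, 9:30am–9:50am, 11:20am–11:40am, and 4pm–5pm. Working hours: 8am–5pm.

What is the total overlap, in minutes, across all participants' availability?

Vera free within 08:00–17:00: 08:40–11:50, 13:50–17:00.
Rania free within 08:00–17:00: 09:00–09:30, 09:50–11:20, 11:40–16:00.
Vera ∩ Rania: 09:00–09:30, 09:50–11:20, 11:40–11:50, 13:50–16:00.
Total common minutes: 30 + 90 + 10 + 130 = 260.

260 minutes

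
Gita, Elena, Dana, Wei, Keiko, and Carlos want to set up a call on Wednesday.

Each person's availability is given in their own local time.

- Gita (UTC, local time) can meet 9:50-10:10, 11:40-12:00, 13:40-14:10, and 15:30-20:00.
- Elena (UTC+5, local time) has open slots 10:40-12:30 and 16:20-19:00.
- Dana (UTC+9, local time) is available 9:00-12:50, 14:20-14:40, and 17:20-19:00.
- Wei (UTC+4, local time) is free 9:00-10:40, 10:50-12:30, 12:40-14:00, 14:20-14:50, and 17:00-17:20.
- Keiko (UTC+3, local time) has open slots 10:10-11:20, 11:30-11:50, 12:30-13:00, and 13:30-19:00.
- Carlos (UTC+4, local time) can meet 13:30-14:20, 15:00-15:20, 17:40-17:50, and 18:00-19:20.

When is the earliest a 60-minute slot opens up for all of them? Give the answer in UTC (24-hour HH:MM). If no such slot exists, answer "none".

Gita → UTC: 09:50–10:10, 11:40–12:00, 13:40–14:10, 15:30–20:00.
Elena → UTC: 05:40–07:30, 11:20–14:00.
Dana → UTC: 00:00–03:50, 05:20–05:40, 08:20–10:00.
Wei → UTC: 05:00–06:40, 06:50–08:30, 08:40–10:00, 10:20–10:50, 13:00–13:20.
Keiko → UTC: 07:10–08:20, 08:30–08:50, 09:30–10:00, 10:30–16:00.
Carlos → UTC: 09:30–10:20, 11:00–11:20, 13:40–13:50, 14:00–15:20.
Gita ∩ Elena: 11:40–12:00, 13:40–14:00.
Gita ∩ Elena ∩ Dana: (none).
Gita ∩ Elena ∩ Dana ∩ Wei: (none).
Gita ∩ Elena ∩ Dana ∩ Wei ∩ Keiko: (none).
Gita ∩ Elena ∩ Dana ∩ Wei ∩ Keiko ∩ Carlos: (none).
Windows ≥ 60 min: (none).

none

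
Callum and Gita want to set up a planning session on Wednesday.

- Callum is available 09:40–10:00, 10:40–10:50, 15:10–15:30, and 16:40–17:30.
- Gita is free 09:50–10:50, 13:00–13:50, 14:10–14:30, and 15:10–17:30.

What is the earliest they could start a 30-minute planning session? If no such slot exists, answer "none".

16:40

Callum ∩ Gita: 09:50–10:00, 10:40–10:50, 15:10–15:30, 16:40–17:30.
Windows ≥ 30 min: 16:40–17:30.
Earliest such window starts at 16:40.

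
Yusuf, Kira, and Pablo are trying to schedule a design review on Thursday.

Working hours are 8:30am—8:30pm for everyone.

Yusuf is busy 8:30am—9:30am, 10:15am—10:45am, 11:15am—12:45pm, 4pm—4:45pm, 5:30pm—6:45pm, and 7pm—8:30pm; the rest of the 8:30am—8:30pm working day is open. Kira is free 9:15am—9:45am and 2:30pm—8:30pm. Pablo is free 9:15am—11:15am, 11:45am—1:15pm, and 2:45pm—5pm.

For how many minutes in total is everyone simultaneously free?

105 minutes

Yusuf free within 08:30–20:30: 09:30–10:15, 10:45–11:15, 12:45–16:00, 16:45–17:30, 18:45–19:00.
Yusuf ∩ Kira: 09:30–09:45, 14:30–16:00, 16:45–17:30, 18:45–19:00.
Yusuf ∩ Kira ∩ Pablo: 09:30–09:45, 14:45–16:00, 16:45–17:00.
Total common minutes: 15 + 75 + 15 = 105.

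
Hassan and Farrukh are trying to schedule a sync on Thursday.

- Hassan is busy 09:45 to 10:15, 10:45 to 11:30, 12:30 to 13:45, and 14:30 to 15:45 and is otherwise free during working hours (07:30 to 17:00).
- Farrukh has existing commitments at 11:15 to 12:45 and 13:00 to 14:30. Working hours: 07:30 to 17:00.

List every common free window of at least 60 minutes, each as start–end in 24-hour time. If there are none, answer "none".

Hassan free within 07:30–17:00: 07:30–09:45, 10:15–10:45, 11:30–12:30, 13:45–14:30, 15:45–17:00.
Farrukh free within 07:30–17:00: 07:30–11:15, 12:45–13:00, 14:30–17:00.
Hassan ∩ Farrukh: 07:30–09:45, 10:15–10:45, 15:45–17:00.
Windows ≥ 60 min: 07:30–09:45, 15:45–17:00.

07:30–09:45, 15:45–17:00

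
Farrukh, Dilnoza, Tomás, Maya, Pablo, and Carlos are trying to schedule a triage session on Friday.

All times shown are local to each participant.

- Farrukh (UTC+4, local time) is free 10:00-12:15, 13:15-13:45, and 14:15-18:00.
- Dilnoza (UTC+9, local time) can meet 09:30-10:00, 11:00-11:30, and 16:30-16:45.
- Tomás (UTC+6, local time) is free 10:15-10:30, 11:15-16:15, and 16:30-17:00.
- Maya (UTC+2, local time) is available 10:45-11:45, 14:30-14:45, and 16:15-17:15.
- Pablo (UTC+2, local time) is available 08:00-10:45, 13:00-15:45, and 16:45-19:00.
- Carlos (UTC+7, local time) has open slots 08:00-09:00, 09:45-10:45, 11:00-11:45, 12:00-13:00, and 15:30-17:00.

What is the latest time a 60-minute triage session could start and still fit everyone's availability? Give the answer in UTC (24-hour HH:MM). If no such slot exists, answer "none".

none

Farrukh → UTC: 06:00–08:15, 09:15–09:45, 10:15–14:00.
Dilnoza → UTC: 00:30–01:00, 02:00–02:30, 07:30–07:45.
Tomás → UTC: 04:15–04:30, 05:15–10:15, 10:30–11:00.
Maya → UTC: 08:45–09:45, 12:30–12:45, 14:15–15:15.
Pablo → UTC: 06:00–08:45, 11:00–13:45, 14:45–17:00.
Carlos → UTC: 01:00–02:00, 02:45–03:45, 04:00–04:45, 05:00–06:00, 08:30–10:00.
Farrukh ∩ Dilnoza: 07:30–07:45.
Farrukh ∩ Dilnoza ∩ Tomás: 07:30–07:45.
Farrukh ∩ Dilnoza ∩ Tomás ∩ Maya: (none).
Farrukh ∩ Dilnoza ∩ Tomás ∩ Maya ∩ Pablo: (none).
Farrukh ∩ Dilnoza ∩ Tomás ∩ Maya ∩ Pablo ∩ Carlos: (none).
Windows ≥ 60 min: (none).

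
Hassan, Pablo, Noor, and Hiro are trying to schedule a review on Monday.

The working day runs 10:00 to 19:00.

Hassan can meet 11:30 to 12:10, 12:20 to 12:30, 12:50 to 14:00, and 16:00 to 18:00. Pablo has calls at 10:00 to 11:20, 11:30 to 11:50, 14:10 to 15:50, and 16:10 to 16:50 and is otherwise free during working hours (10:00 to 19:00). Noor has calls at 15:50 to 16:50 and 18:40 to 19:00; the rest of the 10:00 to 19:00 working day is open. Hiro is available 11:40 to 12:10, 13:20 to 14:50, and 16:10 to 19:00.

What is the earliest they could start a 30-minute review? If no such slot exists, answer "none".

Pablo free within 10:00–19:00: 11:20–11:30, 11:50–14:10, 15:50–16:10, 16:50–19:00.
Noor free within 10:00–19:00: 10:00–15:50, 16:50–18:40.
Hassan ∩ Pablo: 11:50–12:10, 12:20–12:30, 12:50–14:00, 16:00–16:10, 16:50–18:00.
Hassan ∩ Pablo ∩ Noor: 11:50–12:10, 12:20–12:30, 12:50–14:00, 16:50–18:00.
Hassan ∩ Pablo ∩ Noor ∩ Hiro: 11:50–12:10, 13:20–14:00, 16:50–18:00.
Windows ≥ 30 min: 13:20–14:00, 16:50–18:00.
Earliest such window starts at 13:20.

13:20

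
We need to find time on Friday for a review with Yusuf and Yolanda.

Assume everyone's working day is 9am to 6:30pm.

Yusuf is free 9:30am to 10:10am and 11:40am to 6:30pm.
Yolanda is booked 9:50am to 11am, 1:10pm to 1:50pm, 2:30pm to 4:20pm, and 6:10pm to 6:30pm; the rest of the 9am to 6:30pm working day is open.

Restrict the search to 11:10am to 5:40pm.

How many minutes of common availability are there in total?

Yolanda free within 09:00–18:30: 09:00–09:50, 11:00–13:10, 13:50–14:30, 16:20–18:10.
Yusuf ∩ Yolanda: 09:30–09:50, 11:40–13:10, 13:50–14:30, 16:20–18:10.
Restricted to 11:10–17:40: 11:40–13:10, 13:50–14:30, 16:20–17:40.
Total common minutes: 90 + 40 + 80 = 210.

210 minutes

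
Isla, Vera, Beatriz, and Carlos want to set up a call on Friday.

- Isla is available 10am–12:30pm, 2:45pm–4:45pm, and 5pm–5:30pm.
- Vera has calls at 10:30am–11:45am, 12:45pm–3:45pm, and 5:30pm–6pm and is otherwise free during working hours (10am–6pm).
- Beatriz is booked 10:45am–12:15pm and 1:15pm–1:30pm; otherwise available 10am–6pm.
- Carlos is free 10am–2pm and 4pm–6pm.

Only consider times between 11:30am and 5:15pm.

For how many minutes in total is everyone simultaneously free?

75 minutes

Vera free within 10:00–18:00: 10:00–10:30, 11:45–12:45, 15:45–17:30.
Beatriz free within 10:00–18:00: 10:00–10:45, 12:15–13:15, 13:30–18:00.
Isla ∩ Vera: 10:00–10:30, 11:45–12:30, 15:45–16:45, 17:00–17:30.
Isla ∩ Vera ∩ Beatriz: 10:00–10:30, 12:15–12:30, 15:45–16:45, 17:00–17:30.
Isla ∩ Vera ∩ Beatriz ∩ Carlos: 10:00–10:30, 12:15–12:30, 16:00–16:45, 17:00–17:30.
Restricted to 11:30–17:15: 12:15–12:30, 16:00–16:45, 17:00–17:15.
Total common minutes: 15 + 45 + 15 = 75.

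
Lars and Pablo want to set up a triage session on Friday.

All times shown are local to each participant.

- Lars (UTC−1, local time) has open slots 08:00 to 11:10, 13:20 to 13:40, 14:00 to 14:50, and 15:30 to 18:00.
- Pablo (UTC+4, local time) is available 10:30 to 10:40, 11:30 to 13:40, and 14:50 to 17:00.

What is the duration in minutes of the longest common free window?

Lars → UTC: 09:00–12:10, 14:20–14:40, 15:00–15:50, 16:30–19:00.
Pablo → UTC: 06:30–06:40, 07:30–09:40, 10:50–13:00.
Lars ∩ Pablo: 09:00–09:40, 10:50–12:10.
Common window lengths: 40, 80 min; longest is 80.

80 minutes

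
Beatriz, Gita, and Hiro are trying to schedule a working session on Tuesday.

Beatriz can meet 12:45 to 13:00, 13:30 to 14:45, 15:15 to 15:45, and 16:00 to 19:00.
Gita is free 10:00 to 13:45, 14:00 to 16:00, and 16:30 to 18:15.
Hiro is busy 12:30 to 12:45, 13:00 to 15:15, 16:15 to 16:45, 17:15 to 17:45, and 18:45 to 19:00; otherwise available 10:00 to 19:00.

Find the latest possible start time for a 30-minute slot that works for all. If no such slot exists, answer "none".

17:45

Hiro free within 10:00–19:00: 10:00–12:30, 12:45–13:00, 15:15–16:15, 16:45–17:15, 17:45–18:45.
Beatriz ∩ Gita: 12:45–13:00, 13:30–13:45, 14:00–14:45, 15:15–15:45, 16:30–18:15.
Beatriz ∩ Gita ∩ Hiro: 12:45–13:00, 15:15–15:45, 16:45–17:15, 17:45–18:15.
Windows ≥ 30 min: 15:15–15:45, 16:45–17:15, 17:45–18:15.
Latest start in the last window 17:45–18:15 is 18:15 − 30 min = 17:45.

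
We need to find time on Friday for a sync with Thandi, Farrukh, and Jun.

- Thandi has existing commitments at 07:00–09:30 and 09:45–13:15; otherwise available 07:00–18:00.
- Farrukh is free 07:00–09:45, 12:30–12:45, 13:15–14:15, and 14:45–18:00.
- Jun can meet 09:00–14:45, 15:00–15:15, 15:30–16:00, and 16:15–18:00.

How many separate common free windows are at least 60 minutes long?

2

Thandi free within 07:00–18:00: 09:30–09:45, 13:15–18:00.
Thandi ∩ Farrukh: 09:30–09:45, 13:15–14:15, 14:45–18:00.
Thandi ∩ Farrukh ∩ Jun: 09:30–09:45, 13:15–14:15, 15:00–15:15, 15:30–16:00, 16:15–18:00.
Windows ≥ 60 min: 13:15–14:15, 16:15–18:00.
That's 2 windows.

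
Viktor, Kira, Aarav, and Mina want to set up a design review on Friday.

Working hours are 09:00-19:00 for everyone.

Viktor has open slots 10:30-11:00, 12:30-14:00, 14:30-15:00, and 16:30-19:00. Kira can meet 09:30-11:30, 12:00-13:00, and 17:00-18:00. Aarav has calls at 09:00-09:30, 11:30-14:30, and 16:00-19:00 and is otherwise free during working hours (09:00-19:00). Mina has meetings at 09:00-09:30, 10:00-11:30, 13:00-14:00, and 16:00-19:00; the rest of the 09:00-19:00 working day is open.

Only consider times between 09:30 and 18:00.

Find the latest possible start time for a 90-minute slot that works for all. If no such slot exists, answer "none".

Aarav free within 09:00–19:00: 09:30–11:30, 14:30–16:00.
Mina free within 09:00–19:00: 09:30–10:00, 11:30–13:00, 14:00–16:00.
Viktor ∩ Kira: 10:30–11:00, 12:30–13:00, 17:00–18:00.
Viktor ∩ Kira ∩ Aarav: 10:30–11:00.
Viktor ∩ Kira ∩ Aarav ∩ Mina: (none).
Restricted to 09:30–18:00: (none).
Windows ≥ 90 min: (none).

none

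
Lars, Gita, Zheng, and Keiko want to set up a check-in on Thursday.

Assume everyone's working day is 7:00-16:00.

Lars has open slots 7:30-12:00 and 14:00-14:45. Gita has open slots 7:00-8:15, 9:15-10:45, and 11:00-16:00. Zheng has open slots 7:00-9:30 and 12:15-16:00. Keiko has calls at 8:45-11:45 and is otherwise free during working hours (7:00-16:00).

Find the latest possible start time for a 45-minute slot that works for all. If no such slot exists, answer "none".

14:00

Keiko free within 07:00–16:00: 07:00–08:45, 11:45–16:00.
Lars ∩ Gita: 07:30–08:15, 09:15–10:45, 11:00–12:00, 14:00–14:45.
Lars ∩ Gita ∩ Zheng: 07:30–08:15, 09:15–09:30, 14:00–14:45.
Lars ∩ Gita ∩ Zheng ∩ Keiko: 07:30–08:15, 14:00–14:45.
Windows ≥ 45 min: 07:30–08:15, 14:00–14:45.
Latest start in the last window 14:00–14:45 is 14:45 − 45 min = 14:00.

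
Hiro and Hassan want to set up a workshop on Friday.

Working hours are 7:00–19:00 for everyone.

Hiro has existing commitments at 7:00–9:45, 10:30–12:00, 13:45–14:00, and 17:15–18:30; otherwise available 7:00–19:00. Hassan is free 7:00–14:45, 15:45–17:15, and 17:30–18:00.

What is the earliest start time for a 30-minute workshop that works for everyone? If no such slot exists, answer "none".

Hiro free within 07:00–19:00: 09:45–10:30, 12:00–13:45, 14:00–17:15, 18:30–19:00.
Hiro ∩ Hassan: 09:45–10:30, 12:00–13:45, 14:00–14:45, 15:45–17:15.
Windows ≥ 30 min: 09:45–10:30, 12:00–13:45, 14:00–14:45, 15:45–17:15.
Earliest such window starts at 09:45.

09:45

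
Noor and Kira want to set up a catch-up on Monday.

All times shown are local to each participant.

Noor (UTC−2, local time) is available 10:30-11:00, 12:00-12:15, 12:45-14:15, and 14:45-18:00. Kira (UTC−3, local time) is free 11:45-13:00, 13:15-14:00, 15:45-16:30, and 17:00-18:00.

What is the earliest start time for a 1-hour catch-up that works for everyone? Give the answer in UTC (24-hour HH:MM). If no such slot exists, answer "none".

14:45

Noor → UTC: 12:30–13:00, 14:00–14:15, 14:45–16:15, 16:45–20:00.
Kira → UTC: 14:45–16:00, 16:15–17:00, 18:45–19:30, 20:00–21:00.
Noor ∩ Kira: 14:45–16:00, 16:45–17:00, 18:45–19:30.
Windows ≥ 60 min: 14:45–16:00.
Earliest such window starts at 14:45.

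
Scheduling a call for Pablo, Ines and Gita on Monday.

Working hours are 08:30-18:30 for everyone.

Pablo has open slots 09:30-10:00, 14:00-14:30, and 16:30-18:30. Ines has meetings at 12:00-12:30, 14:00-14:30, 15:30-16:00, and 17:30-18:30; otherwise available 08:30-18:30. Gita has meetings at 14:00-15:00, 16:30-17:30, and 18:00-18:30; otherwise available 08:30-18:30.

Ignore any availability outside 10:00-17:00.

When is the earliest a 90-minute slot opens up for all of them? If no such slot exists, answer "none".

Ines free within 08:30–18:30: 08:30–12:00, 12:30–14:00, 14:30–15:30, 16:00–17:30.
Gita free within 08:30–18:30: 08:30–14:00, 15:00–16:30, 17:30–18:00.
Pablo ∩ Ines: 09:30–10:00, 16:30–17:30.
Pablo ∩ Ines ∩ Gita: 09:30–10:00.
Restricted to 10:00–17:00: (none).
Windows ≥ 90 min: (none).

none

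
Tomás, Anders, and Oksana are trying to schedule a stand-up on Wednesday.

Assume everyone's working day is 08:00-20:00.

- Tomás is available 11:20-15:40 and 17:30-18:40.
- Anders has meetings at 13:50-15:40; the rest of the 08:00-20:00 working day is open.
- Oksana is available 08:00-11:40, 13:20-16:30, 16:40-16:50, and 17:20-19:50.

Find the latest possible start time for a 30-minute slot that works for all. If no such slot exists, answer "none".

18:10

Anders free within 08:00–20:00: 08:00–13:50, 15:40–20:00.
Tomás ∩ Anders: 11:20–13:50, 17:30–18:40.
Tomás ∩ Anders ∩ Oksana: 11:20–11:40, 13:20–13:50, 17:30–18:40.
Windows ≥ 30 min: 13:20–13:50, 17:30–18:40.
Latest start in the last window 17:30–18:40 is 18:40 − 30 min = 18:10.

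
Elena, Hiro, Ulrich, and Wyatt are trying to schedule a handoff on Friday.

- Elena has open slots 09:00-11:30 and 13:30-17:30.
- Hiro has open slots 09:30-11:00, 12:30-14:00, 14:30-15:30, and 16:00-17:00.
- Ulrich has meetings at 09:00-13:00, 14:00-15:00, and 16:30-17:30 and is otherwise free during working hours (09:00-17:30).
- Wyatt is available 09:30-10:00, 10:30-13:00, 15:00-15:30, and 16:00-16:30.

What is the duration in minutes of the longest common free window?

30 minutes

Ulrich free within 09:00–17:30: 13:00–14:00, 15:00–16:30.
Elena ∩ Hiro: 09:30–11:00, 13:30–14:00, 14:30–15:30, 16:00–17:00.
Elena ∩ Hiro ∩ Ulrich: 13:30–14:00, 15:00–15:30, 16:00–16:30.
Elena ∩ Hiro ∩ Ulrich ∩ Wyatt: 15:00–15:30, 16:00–16:30.
Common window lengths: 30, 30 min; longest is 30.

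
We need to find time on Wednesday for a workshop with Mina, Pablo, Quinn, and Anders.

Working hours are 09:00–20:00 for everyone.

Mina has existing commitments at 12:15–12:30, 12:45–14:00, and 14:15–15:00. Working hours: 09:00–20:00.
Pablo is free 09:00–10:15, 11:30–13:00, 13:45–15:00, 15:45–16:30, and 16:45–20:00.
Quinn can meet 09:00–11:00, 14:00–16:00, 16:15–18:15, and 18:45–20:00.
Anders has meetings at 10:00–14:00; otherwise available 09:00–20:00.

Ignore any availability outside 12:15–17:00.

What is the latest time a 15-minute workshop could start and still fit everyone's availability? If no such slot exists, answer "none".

16:45

Mina free within 09:00–20:00: 09:00–12:15, 12:30–12:45, 14:00–14:15, 15:00–20:00.
Anders free within 09:00–20:00: 09:00–10:00, 14:00–20:00.
Mina ∩ Pablo: 09:00–10:15, 11:30–12:15, 12:30–12:45, 14:00–14:15, 15:45–16:30, 16:45–20:00.
Mina ∩ Pablo ∩ Quinn: 09:00–10:15, 14:00–14:15, 15:45–16:00, 16:15–16:30, 16:45–18:15, 18:45–20:00.
Mina ∩ Pablo ∩ Quinn ∩ Anders: 09:00–10:00, 14:00–14:15, 15:45–16:00, 16:15–16:30, 16:45–18:15, 18:45–20:00.
Restricted to 12:15–17:00: 14:00–14:15, 15:45–16:00, 16:15–16:30, 16:45–17:00.
Windows ≥ 15 min: 14:00–14:15, 15:45–16:00, 16:15–16:30, 16:45–17:00.
Latest start in the last window 16:45–17:00 is 17:00 − 15 min = 16:45.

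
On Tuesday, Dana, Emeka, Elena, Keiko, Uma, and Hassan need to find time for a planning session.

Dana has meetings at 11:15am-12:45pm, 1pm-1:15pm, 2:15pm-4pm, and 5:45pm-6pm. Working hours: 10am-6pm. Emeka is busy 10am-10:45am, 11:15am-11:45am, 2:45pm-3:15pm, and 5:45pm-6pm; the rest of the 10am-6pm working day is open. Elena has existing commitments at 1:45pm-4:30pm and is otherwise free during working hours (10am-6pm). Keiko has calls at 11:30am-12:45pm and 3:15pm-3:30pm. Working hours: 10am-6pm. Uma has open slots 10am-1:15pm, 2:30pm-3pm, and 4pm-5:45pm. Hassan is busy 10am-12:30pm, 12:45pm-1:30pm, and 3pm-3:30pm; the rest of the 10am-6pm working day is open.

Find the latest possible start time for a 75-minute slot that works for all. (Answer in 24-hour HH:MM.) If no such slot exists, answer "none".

Dana free within 10:00–18:00: 10:00–11:15, 12:45–13:00, 13:15–14:15, 16:00–17:45.
Emeka free within 10:00–18:00: 10:45–11:15, 11:45–14:45, 15:15–17:45.
Elena free within 10:00–18:00: 10:00–13:45, 16:30–18:00.
Keiko free within 10:00–18:00: 10:00–11:30, 12:45–15:15, 15:30–18:00.
Hassan free within 10:00–18:00: 12:30–12:45, 13:30–15:00, 15:30–18:00.
Dana ∩ Emeka: 10:45–11:15, 12:45–13:00, 13:15–14:15, 16:00–17:45.
Dana ∩ Emeka ∩ Elena: 10:45–11:15, 12:45–13:00, 13:15–13:45, 16:30–17:45.
Dana ∩ Emeka ∩ Elena ∩ Keiko: 10:45–11:15, 12:45–13:00, 13:15–13:45, 16:30–17:45.
Dana ∩ Emeka ∩ Elena ∩ Keiko ∩ Uma: 10:45–11:15, 12:45–13:00, 16:30–17:45.
Dana ∩ Emeka ∩ Elena ∩ Keiko ∩ Uma ∩ Hassan: 16:30–17:45.
Windows ≥ 75 min: 16:30–17:45.
Latest start in the last window 16:30–17:45 is 17:45 − 75 min = 16:30.

16:30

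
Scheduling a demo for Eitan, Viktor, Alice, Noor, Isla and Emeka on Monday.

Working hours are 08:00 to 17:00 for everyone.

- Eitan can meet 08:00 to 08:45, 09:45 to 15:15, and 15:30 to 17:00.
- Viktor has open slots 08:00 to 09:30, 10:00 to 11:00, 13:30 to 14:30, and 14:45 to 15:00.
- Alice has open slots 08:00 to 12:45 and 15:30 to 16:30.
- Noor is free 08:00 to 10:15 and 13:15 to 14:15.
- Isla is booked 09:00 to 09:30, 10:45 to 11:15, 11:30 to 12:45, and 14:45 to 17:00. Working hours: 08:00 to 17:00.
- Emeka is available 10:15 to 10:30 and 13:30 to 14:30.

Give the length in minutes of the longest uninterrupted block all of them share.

0 minutes

Isla free within 08:00–17:00: 08:00–09:00, 09:30–10:45, 11:15–11:30, 12:45–14:45.
Eitan ∩ Viktor: 08:00–08:45, 10:00–11:00, 13:30–14:30, 14:45–15:00.
Eitan ∩ Viktor ∩ Alice: 08:00–08:45, 10:00–11:00.
Eitan ∩ Viktor ∩ Alice ∩ Noor: 08:00–08:45, 10:00–10:15.
Eitan ∩ Viktor ∩ Alice ∩ Noor ∩ Isla: 08:00–08:45, 10:00–10:15.
Eitan ∩ Viktor ∩ Alice ∩ Noor ∩ Isla ∩ Emeka: (none).
No common window.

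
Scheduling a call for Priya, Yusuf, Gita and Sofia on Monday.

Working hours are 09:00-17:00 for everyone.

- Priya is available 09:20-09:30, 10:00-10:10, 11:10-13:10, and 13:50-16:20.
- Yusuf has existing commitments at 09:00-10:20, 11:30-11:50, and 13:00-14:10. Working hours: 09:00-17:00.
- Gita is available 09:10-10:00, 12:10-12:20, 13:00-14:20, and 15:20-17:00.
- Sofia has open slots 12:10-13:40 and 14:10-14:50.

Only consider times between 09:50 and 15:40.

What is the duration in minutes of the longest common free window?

Yusuf free within 09:00–17:00: 10:20–11:30, 11:50–13:00, 14:10–17:00.
Priya ∩ Yusuf: 11:10–11:30, 11:50–13:00, 14:10–16:20.
Priya ∩ Yusuf ∩ Gita: 12:10–12:20, 14:10–14:20, 15:20–16:20.
Priya ∩ Yusuf ∩ Gita ∩ Sofia: 12:10–12:20, 14:10–14:20.
Restricted to 09:50–15:40: 12:10–12:20, 14:10–14:20.
Common window lengths: 10, 10 min; longest is 10.

10 minutes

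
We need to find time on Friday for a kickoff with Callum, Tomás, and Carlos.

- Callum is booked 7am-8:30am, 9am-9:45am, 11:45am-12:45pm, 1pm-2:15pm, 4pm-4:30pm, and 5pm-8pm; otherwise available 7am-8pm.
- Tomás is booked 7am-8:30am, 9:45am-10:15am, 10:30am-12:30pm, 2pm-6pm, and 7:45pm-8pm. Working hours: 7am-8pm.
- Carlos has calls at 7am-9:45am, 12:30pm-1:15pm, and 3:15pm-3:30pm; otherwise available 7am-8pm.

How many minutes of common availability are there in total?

15 minutes

Callum free within 07:00–20:00: 08:30–09:00, 09:45–11:45, 12:45–13:00, 14:15–16:00, 16:30–17:00.
Tomás free within 07:00–20:00: 08:30–09:45, 10:15–10:30, 12:30–14:00, 18:00–19:45.
Carlos free within 07:00–20:00: 09:45–12:30, 13:15–15:15, 15:30–20:00.
Callum ∩ Tomás: 08:30–09:00, 10:15–10:30, 12:45–13:00.
Callum ∩ Tomás ∩ Carlos: 10:15–10:30.
Total common minutes: 15.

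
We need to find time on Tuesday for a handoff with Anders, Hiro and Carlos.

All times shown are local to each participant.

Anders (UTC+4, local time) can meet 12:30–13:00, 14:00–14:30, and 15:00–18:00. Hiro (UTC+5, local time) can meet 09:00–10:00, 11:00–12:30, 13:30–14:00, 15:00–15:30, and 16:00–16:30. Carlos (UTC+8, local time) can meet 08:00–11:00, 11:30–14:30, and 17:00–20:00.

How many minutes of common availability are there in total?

Anders → UTC: 08:30–09:00, 10:00–10:30, 11:00–14:00.
Hiro → UTC: 04:00–05:00, 06:00–07:30, 08:30–09:00, 10:00–10:30, 11:00–11:30.
Carlos → UTC: 00:00–03:00, 03:30–06:30, 09:00–12:00.
Anders ∩ Hiro: 08:30–09:00, 10:00–10:30, 11:00–11:30.
Anders ∩ Hiro ∩ Carlos: 10:00–10:30, 11:00–11:30.
Total common minutes: 30 + 30 = 60.

60 minutes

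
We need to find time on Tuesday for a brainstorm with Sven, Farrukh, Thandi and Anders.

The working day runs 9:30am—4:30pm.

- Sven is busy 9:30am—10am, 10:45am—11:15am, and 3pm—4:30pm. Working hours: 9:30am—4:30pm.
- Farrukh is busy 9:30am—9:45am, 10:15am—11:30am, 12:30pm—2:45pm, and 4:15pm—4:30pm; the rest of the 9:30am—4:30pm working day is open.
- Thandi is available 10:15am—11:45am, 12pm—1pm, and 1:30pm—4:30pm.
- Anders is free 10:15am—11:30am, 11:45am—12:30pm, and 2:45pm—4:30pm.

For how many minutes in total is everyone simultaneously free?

Sven free within 09:30–16:30: 10:00–10:45, 11:15–15:00.
Farrukh free within 09:30–16:30: 09:45–10:15, 11:30–12:30, 14:45–16:15.
Sven ∩ Farrukh: 10:00–10:15, 11:30–12:30, 14:45–15:00.
Sven ∩ Farrukh ∩ Thandi: 11:30–11:45, 12:00–12:30, 14:45–15:00.
Sven ∩ Farrukh ∩ Thandi ∩ Anders: 12:00–12:30, 14:45–15:00.
Total common minutes: 30 + 15 = 45.

45 minutes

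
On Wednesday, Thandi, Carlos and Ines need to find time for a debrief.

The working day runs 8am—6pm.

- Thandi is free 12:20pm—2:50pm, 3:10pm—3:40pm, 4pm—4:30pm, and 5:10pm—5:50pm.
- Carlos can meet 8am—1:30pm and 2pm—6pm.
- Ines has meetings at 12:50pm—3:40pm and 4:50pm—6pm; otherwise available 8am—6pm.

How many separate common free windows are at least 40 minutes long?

Ines free within 08:00–18:00: 08:00–12:50, 15:40–16:50.
Thandi ∩ Carlos: 12:20–13:30, 14:00–14:50, 15:10–15:40, 16:00–16:30, 17:10–17:50.
Thandi ∩ Carlos ∩ Ines: 12:20–12:50, 16:00–16:30.
Windows ≥ 40 min: (none).
That's 0 windows.

0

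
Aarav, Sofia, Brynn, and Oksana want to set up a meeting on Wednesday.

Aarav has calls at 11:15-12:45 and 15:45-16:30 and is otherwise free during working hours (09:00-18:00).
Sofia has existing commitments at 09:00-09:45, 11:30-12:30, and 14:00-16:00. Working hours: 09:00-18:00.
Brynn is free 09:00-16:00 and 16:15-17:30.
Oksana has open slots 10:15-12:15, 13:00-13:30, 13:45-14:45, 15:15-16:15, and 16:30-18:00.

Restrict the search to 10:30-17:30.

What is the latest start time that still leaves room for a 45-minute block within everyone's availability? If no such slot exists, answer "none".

Aarav free within 09:00–18:00: 09:00–11:15, 12:45–15:45, 16:30–18:00.
Sofia free within 09:00–18:00: 09:45–11:30, 12:30–14:00, 16:00–18:00.
Aarav ∩ Sofia: 09:45–11:15, 12:45–14:00, 16:30–18:00.
Aarav ∩ Sofia ∩ Brynn: 09:45–11:15, 12:45–14:00, 16:30–17:30.
Aarav ∩ Sofia ∩ Brynn ∩ Oksana: 10:15–11:15, 13:00–13:30, 13:45–14:00, 16:30–17:30.
Restricted to 10:30–17:30: 10:30–11:15, 13:00–13:30, 13:45–14:00, 16:30–17:30.
Windows ≥ 45 min: 10:30–11:15, 16:30–17:30.
Latest start in the last window 16:30–17:30 is 17:30 − 45 min = 16:45.

16:45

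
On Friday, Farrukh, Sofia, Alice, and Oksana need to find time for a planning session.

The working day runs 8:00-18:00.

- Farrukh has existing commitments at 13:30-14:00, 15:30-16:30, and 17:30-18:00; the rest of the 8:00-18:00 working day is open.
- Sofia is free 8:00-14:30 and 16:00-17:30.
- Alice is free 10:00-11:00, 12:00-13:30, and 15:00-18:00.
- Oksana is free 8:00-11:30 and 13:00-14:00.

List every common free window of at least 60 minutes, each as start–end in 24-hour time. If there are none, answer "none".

10:00–11:00

Farrukh free within 08:00–18:00: 08:00–13:30, 14:00–15:30, 16:30–17:30.
Farrukh ∩ Sofia: 08:00–13:30, 14:00–14:30, 16:30–17:30.
Farrukh ∩ Sofia ∩ Alice: 10:00–11:00, 12:00–13:30, 16:30–17:30.
Farrukh ∩ Sofia ∩ Alice ∩ Oksana: 10:00–11:00, 13:00–13:30.
Windows ≥ 60 min: 10:00–11:00.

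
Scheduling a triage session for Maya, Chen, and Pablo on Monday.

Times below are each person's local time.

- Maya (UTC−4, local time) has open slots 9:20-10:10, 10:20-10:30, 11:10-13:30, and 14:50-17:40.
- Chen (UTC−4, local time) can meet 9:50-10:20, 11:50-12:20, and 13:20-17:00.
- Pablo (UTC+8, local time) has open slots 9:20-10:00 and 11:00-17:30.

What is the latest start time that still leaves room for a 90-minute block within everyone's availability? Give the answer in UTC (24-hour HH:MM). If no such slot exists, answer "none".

Maya → UTC: 13:20–14:10, 14:20–14:30, 15:10–17:30, 18:50–21:40.
Chen → UTC: 13:50–14:20, 15:50–16:20, 17:20–21:00.
Pablo → UTC: 01:20–02:00, 03:00–09:30.
Maya ∩ Chen: 13:50–14:10, 15:50–16:20, 17:20–17:30, 18:50–21:00.
Maya ∩ Chen ∩ Pablo: (none).
Windows ≥ 90 min: (none).

none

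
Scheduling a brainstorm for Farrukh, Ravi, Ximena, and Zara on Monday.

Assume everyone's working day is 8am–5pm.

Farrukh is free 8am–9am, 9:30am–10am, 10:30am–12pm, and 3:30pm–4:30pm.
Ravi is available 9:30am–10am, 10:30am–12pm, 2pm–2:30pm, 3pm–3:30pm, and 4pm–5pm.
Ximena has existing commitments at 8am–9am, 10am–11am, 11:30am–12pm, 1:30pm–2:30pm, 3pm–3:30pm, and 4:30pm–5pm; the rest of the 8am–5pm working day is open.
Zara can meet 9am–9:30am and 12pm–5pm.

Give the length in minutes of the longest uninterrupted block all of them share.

30 minutes

Ximena free within 08:00–17:00: 09:00–10:00, 11:00–11:30, 12:00–13:30, 14:30–15:00, 15:30–16:30.
Farrukh ∩ Ravi: 09:30–10:00, 10:30–12:00, 16:00–16:30.
Farrukh ∩ Ravi ∩ Ximena: 09:30–10:00, 11:00–11:30, 16:00–16:30.
Farrukh ∩ Ravi ∩ Ximena ∩ Zara: 16:00–16:30.
Single common window of 30 minutes.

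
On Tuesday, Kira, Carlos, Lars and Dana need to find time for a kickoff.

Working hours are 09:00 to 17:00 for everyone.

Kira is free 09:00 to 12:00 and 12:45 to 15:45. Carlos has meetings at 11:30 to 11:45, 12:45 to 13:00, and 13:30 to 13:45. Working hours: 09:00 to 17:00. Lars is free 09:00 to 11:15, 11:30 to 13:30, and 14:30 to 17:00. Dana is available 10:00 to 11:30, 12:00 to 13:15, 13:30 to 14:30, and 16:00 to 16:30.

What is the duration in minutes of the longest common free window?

Carlos free within 09:00–17:00: 09:00–11:30, 11:45–12:45, 13:00–13:30, 13:45–17:00.
Kira ∩ Carlos: 09:00–11:30, 11:45–12:00, 13:00–13:30, 13:45–15:45.
Kira ∩ Carlos ∩ Lars: 09:00–11:15, 11:45–12:00, 13:00–13:30, 14:30–15:45.
Kira ∩ Carlos ∩ Lars ∩ Dana: 10:00–11:15, 13:00–13:15.
Common window lengths: 75, 15 min; longest is 75.

75 minutes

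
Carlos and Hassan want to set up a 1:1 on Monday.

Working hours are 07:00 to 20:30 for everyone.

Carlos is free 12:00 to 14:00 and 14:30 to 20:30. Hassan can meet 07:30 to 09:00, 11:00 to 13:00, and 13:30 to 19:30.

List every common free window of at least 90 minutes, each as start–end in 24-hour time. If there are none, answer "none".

14:30–19:30

Carlos ∩ Hassan: 12:00–13:00, 13:30–14:00, 14:30–19:30.
Windows ≥ 90 min: 14:30–19:30.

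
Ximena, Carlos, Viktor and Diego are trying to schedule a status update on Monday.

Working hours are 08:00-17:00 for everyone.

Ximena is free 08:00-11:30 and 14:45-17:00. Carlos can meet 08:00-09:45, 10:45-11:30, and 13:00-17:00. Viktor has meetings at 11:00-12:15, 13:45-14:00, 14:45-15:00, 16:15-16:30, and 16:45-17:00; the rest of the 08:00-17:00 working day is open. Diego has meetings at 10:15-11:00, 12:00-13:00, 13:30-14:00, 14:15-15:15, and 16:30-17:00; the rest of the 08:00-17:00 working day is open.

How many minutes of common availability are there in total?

165 minutes

Viktor free within 08:00–17:00: 08:00–11:00, 12:15–13:45, 14:00–14:45, 15:00–16:15, 16:30–16:45.
Diego free within 08:00–17:00: 08:00–10:15, 11:00–12:00, 13:00–13:30, 14:00–14:15, 15:15–16:30.
Ximena ∩ Carlos: 08:00–09:45, 10:45–11:30, 14:45–17:00.
Ximena ∩ Carlos ∩ Viktor: 08:00–09:45, 10:45–11:00, 15:00–16:15, 16:30–16:45.
Ximena ∩ Carlos ∩ Viktor ∩ Diego: 08:00–09:45, 15:15–16:15.
Total common minutes: 105 + 60 = 165.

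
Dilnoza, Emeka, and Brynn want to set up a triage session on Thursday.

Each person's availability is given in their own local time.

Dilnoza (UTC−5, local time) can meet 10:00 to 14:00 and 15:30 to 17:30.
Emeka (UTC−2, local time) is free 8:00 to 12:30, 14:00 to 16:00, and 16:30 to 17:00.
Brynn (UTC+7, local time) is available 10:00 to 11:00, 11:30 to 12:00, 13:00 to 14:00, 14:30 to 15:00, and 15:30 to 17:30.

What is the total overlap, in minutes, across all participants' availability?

0 minutes

Dilnoza → UTC: 15:00–19:00, 20:30–22:30.
Emeka → UTC: 10:00–14:30, 16:00–18:00, 18:30–19:00.
Brynn → UTC: 03:00–04:00, 04:30–05:00, 06:00–07:00, 07:30–08:00, 08:30–10:30.
Dilnoza ∩ Emeka: 16:00–18:00, 18:30–19:00.
Dilnoza ∩ Emeka ∩ Brynn: (none).
Total common minutes: 0.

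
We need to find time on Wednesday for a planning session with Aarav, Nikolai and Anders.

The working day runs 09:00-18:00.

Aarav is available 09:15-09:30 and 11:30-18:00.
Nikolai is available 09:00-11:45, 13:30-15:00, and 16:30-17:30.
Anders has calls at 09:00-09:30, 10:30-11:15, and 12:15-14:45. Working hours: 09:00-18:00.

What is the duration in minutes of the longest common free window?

Anders free within 09:00–18:00: 09:30–10:30, 11:15–12:15, 14:45–18:00.
Aarav ∩ Nikolai: 09:15–09:30, 11:30–11:45, 13:30–15:00, 16:30–17:30.
Aarav ∩ Nikolai ∩ Anders: 11:30–11:45, 14:45–15:00, 16:30–17:30.
Common window lengths: 15, 15, 60 min; longest is 60.

60 minutes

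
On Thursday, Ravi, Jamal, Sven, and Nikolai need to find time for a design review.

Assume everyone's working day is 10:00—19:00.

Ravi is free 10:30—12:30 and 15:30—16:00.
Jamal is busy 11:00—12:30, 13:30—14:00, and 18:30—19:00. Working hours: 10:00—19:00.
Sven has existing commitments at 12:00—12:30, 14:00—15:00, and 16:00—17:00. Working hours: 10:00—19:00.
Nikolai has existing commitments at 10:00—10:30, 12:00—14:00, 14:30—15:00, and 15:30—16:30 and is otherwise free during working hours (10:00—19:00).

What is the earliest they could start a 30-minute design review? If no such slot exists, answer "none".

Jamal free within 10:00–19:00: 10:00–11:00, 12:30–13:30, 14:00–18:30.
Sven free within 10:00–19:00: 10:00–12:00, 12:30–14:00, 15:00–16:00, 17:00–19:00.
Nikolai free within 10:00–19:00: 10:30–12:00, 14:00–14:30, 15:00–15:30, 16:30–19:00.
Ravi ∩ Jamal: 10:30–11:00, 15:30–16:00.
Ravi ∩ Jamal ∩ Sven: 10:30–11:00, 15:30–16:00.
Ravi ∩ Jamal ∩ Sven ∩ Nikolai: 10:30–11:00.
Windows ≥ 30 min: 10:30–11:00.
Earliest such window starts at 10:30.

10:30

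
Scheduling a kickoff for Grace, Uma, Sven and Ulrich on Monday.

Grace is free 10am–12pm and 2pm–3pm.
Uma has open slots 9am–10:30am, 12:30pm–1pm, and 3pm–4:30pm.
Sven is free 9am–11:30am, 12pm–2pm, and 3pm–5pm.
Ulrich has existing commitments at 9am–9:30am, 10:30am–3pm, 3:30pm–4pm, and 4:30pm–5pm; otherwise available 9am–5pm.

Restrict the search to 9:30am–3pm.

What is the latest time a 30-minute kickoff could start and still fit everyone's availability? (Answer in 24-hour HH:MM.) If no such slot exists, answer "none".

10:00

Ulrich free within 09:00–17:00: 09:30–10:30, 15:00–15:30, 16:00–16:30.
Grace ∩ Uma: 10:00–10:30.
Grace ∩ Uma ∩ Sven: 10:00–10:30.
Grace ∩ Uma ∩ Sven ∩ Ulrich: 10:00–10:30.
Restricted to 09:30–15:00: 10:00–10:30.
Windows ≥ 30 min: 10:00–10:30.
Latest start in the last window 10:00–10:30 is 10:30 − 30 min = 10:00.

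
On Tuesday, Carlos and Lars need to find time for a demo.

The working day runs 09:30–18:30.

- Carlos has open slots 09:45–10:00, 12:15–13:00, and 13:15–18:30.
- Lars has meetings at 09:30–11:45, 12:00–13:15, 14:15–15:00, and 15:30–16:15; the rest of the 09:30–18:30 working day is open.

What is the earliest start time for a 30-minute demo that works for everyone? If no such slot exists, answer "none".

Lars free within 09:30–18:30: 11:45–12:00, 13:15–14:15, 15:00–15:30, 16:15–18:30.
Carlos ∩ Lars: 13:15–14:15, 15:00–15:30, 16:15–18:30.
Windows ≥ 30 min: 13:15–14:15, 15:00–15:30, 16:15–18:30.
Earliest such window starts at 13:15.

13:15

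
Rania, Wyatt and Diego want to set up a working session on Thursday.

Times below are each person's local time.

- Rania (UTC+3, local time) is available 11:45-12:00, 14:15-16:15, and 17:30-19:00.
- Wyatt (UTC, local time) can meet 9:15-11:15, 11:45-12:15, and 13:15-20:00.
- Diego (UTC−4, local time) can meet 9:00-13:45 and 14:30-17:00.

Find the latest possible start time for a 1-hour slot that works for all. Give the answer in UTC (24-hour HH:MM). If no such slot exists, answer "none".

15:00

Rania → UTC: 08:45–09:00, 11:15–13:15, 14:30–16:00.
Wyatt → UTC: 09:15–11:15, 11:45–12:15, 13:15–20:00.
Diego → UTC: 13:00–17:45, 18:30–21:00.
Rania ∩ Wyatt: 11:45–12:15, 14:30–16:00.
Rania ∩ Wyatt ∩ Diego: 14:30–16:00.
Windows ≥ 60 min: 14:30–16:00.
Latest start in the last window 14:30–16:00 is 16:00 − 60 min = 15:00.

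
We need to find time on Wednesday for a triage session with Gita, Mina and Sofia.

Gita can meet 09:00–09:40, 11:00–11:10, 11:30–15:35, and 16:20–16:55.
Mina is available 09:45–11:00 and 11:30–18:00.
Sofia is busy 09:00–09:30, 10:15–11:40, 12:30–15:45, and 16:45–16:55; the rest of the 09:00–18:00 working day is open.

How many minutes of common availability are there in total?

75 minutes

Sofia free within 09:00–18:00: 09:30–10:15, 11:40–12:30, 15:45–16:45, 16:55–18:00.
Gita ∩ Mina: 11:30–15:35, 16:20–16:55.
Gita ∩ Mina ∩ Sofia: 11:40–12:30, 16:20–16:45.
Total common minutes: 50 + 25 = 75.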